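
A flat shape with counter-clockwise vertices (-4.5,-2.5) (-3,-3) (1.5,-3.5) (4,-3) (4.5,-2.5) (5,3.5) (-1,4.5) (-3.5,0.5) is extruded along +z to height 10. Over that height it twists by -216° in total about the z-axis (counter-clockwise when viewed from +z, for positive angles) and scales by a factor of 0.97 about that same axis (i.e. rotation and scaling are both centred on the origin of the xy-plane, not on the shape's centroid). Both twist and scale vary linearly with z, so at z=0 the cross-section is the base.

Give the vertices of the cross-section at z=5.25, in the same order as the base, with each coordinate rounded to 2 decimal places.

t = z/height = 5.25/10 = 0.525
s = 1 + (scale-1)·z/height = 1 + (0.97-1)·5.25/10 = 0.984250
θ = twist·z/height = -216°·5.25/10 = -113.4000° = -1.979203 rad
cos θ = -0.397148, sin θ = -0.917755 (intermediates below are computed at full precision and shown rounded to 5 d.p.)
v1: (-4.5,-2.5) → rotate → (-0.50722,5.12277) → ×s → (-0.49923,5.04208) → (-0.50,5.04)
v2: (-3,-3) → rotate → (-1.56182,3.94471) → ×s → (-1.53722,3.88258) → (-1.54,3.88)
v3: (1.5,-3.5) → rotate → (-3.80786,0.01339) → ×s → (-3.74789,0.01317) → (-3.75,0.01)
v4: (4,-3) → rotate → (-4.34186,-2.47957) → ×s → (-4.27347,-2.44052) → (-4.27,-2.44)
v5: (4.5,-2.5) → rotate → (-4.08155,-3.13703) → ×s → (-4.01727,-3.08762) → (-4.02,-3.09)
v6: (5,3.5) → rotate → (1.22640,-5.97879) → ×s → (1.20709,-5.88462) → (1.21,-5.88)
v7: (-1,4.5) → rotate → (4.52704,-0.86941) → ×s → (4.45574,-0.85572) → (4.46,-0.86)
v8: (-3.5,0.5) → rotate → (1.84889,3.01357) → ×s → (1.81977,2.96610) → (1.82,2.97)

Cross-section at z=5.25: (-0.50,5.04) (-1.54,3.88) (-3.75,0.01) (-4.27,-2.44) (-4.02,-3.09) (1.21,-5.88) (4.46,-0.86) (1.82,2.97)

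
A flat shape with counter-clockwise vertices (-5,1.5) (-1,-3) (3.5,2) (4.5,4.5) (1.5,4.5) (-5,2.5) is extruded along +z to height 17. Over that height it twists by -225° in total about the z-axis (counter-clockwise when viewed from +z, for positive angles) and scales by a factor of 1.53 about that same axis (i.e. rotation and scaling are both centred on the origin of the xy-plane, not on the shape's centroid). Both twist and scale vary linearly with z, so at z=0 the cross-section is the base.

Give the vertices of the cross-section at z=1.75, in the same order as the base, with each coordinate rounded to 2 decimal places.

t = z/height = 1.75/17 = 0.102941
s = 1 + (scale-1)·z/height = 1 + (1.53-1)·1.75/17 = 1.054559
θ = twist·z/height = -225°·1.75/17 = -23.1618° = -0.404249 rad
cos θ = 0.919398, sin θ = -0.393328 (intermediates below are computed at full precision and shown rounded to 5 d.p.)
v1: (-5,1.5) → rotate → (-4.00700,3.34574) → ×s → (-4.22561,3.52828) → (-4.23,3.53)
v2: (-1,-3) → rotate → (-2.09938,-2.36487) → ×s → (-2.21392,-2.49389) → (-2.21,-2.49)
v3: (3.5,2) → rotate → (4.00455,0.46215) → ×s → (4.22303,0.48736) → (4.22,0.49)
v4: (4.5,4.5) → rotate → (5.90727,2.36731) → ×s → (6.22956,2.49647) → (6.23,2.50)
v5: (1.5,4.5) → rotate → (3.14908,3.54730) → ×s → (3.32088,3.74083) → (3.32,3.74)
v6: (-5,2.5) → rotate → (-3.61367,4.26514) → ×s → (-3.81083,4.49784) → (-3.81,4.50)

Cross-section at z=1.75: (-4.23,3.53) (-2.21,-2.49) (4.22,0.49) (6.23,2.50) (3.32,3.74) (-3.81,4.50)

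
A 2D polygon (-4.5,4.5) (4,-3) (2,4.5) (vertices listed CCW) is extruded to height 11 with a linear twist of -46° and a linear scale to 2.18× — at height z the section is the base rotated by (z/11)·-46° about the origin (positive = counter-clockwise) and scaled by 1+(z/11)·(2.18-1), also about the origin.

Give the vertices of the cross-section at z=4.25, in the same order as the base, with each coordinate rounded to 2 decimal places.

Cross-section at z=4.25: (-4.24,8.24) (4.21,-5.94) (4.77,5.35)

t = z/height = 4.25/11 = 0.386364
s = 1 + (scale-1)·z/height = 1 + (2.18-1)·4.25/11 = 1.455909
θ = twist·z/height = -46°·4.25/11 = -17.7727° = -0.310193 rad
cos θ = 0.952275, sin θ = -0.305242 (intermediates below are computed at full precision and shown rounded to 5 d.p.)
v1: (-4.5,4.5) → rotate → (-2.91165,5.65883) → ×s → (-4.23909,8.23874) → (-4.24,8.24)
v2: (4,-3) → rotate → (2.89337,-4.07779) → ×s → (4.21249,-5.93690) → (4.21,-5.94)
v3: (2,4.5) → rotate → (3.27814,3.67475) → ×s → (4.77267,5.35011) → (4.77,5.35)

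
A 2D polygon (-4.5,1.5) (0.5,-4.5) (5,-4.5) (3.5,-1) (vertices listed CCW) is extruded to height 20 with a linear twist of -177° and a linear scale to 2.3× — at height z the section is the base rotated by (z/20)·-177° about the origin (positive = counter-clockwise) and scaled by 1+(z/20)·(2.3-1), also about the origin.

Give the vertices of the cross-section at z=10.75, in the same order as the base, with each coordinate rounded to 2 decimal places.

Cross-section at z=10.75: (3.22,7.39) (-7.69,-0.16) (-8.37,-7.78) (-2.22,-5.77)

t = z/height = 10.75/20 = 0.5375
s = 1 + (scale-1)·z/height = 1 + (2.3-1)·10.75/20 = 1.698750
θ = twist·z/height = -177°·10.75/20 = -95.1375° = -1.660463 rad
cos θ = -0.089546, sin θ = -0.995983 (intermediates below are computed at full precision and shown rounded to 5 d.p.)
v1: (-4.5,1.5) → rotate → (1.89693,4.34760) → ×s → (3.22241,7.38549) → (3.22,7.39)
v2: (0.5,-4.5) → rotate → (-4.52670,-0.09503) → ×s → (-7.68972,-0.16144) → (-7.69,-0.16)
v3: (5,-4.5) → rotate → (-4.92965,-4.57696) → ×s → (-8.37425,-7.77510) → (-8.37,-7.78)
v4: (3.5,-1) → rotate → (-1.30939,-3.39639) → ×s → (-2.22433,-5.76962) → (-2.22,-5.77)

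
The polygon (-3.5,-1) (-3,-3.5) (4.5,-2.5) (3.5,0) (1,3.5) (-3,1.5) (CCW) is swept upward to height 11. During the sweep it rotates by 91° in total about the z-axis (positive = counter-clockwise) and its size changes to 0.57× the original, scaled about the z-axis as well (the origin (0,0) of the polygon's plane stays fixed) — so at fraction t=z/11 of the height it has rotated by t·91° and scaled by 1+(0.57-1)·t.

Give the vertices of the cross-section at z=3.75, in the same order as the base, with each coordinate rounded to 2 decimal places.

Cross-section at z=3.75: (-2.12,-2.27) (-0.65,-3.88) (4.39,0.15) (2.56,1.54) (-0.81,3.00) (-2.85,-0.22)

t = z/height = 3.75/11 = 0.340909
s = 1 + (scale-1)·z/height = 1 + (0.57-1)·3.75/11 = 0.853409
θ = twist·z/height = 91°·3.75/11 = 31.0227° = 0.541449 rad
cos θ = 0.856963, sin θ = 0.515378 (intermediates below are computed at full precision and shown rounded to 5 d.p.)
v1: (-3.5,-1) → rotate → (-2.48399,-2.66079) → ×s → (-2.11986,-2.27074) → (-2.12,-2.27)
v2: (-3,-3.5) → rotate → (-0.76707,-4.54550) → ×s → (-0.65462,-3.87917) → (-0.65,-3.88)
v3: (4.5,-2.5) → rotate → (5.14478,0.17679) → ×s → (4.39060,0.15088) → (4.39,0.15)
v4: (3.5,0) → rotate → (2.99937,1.80382) → ×s → (2.55969,1.53940) → (2.56,1.54)
v5: (1,3.5) → rotate → (-0.94686,3.51475) → ×s → (-0.80806,2.99952) → (-0.81,3.00)
v6: (-3,1.5) → rotate → (-3.34396,-0.26069) → ×s → (-2.85376,-0.22247) → (-2.85,-0.22)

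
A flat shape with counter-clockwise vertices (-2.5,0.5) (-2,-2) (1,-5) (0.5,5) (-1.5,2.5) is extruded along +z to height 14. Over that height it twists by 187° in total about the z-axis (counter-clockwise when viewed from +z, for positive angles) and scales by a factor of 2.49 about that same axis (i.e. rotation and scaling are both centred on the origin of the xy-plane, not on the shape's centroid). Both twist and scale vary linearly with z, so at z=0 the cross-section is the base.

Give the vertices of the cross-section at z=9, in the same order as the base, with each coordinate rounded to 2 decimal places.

t = z/height = 9/14 = 0.642857
s = 1 + (scale-1)·z/height = 1 + (2.49-1)·9/14 = 1.957857
θ = twist·z/height = 187°·9/14 = 120.2143° = 2.098135 rad
cos θ = -0.503235, sin θ = 0.864149 (intermediates below are computed at full precision and shown rounded to 5 d.p.)
v1: (-2.5,0.5) → rotate → (0.82601,-2.41199) → ×s → (1.61722,-4.72233) → (1.62,-4.72)
v2: (-2,-2) → rotate → (2.73477,-0.72183) → ×s → (5.35429,-1.41324) → (5.35,-1.41)
v3: (1,-5) → rotate → (3.81751,3.38033) → ×s → (7.47414,6.61820) → (7.47,6.62)
v4: (0.5,5) → rotate → (-4.57236,-2.08410) → ×s → (-8.95204,-4.08037) → (-8.95,-4.08)
v5: (-1.5,2.5) → rotate → (-1.40552,-2.55431) → ×s → (-2.75181,-5.00098) → (-2.75,-5.00)

Cross-section at z=9: (1.62,-4.72) (5.35,-1.41) (7.47,6.62) (-8.95,-4.08) (-2.75,-5.00)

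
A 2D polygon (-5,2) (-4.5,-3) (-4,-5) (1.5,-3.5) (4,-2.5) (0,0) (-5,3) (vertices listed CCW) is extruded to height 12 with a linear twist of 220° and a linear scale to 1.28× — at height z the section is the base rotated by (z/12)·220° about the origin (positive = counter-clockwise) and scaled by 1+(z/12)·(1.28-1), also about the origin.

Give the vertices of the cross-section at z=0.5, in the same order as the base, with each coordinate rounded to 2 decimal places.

Cross-section at z=0.5: (-5.32,1.19) (-4.01,-3.72) (-3.19,-5.64) (2.06,-3.25) (4.40,-1.85) (0.00,0.00) (-5.48,2.19)

t = z/height = 0.5/12 = 0.0416667
s = 1 + (scale-1)·z/height = 1 + (1.28-1)·0.5/12 = 1.011667
θ = twist·z/height = 220°·0.5/12 = 9.1667° = 0.159989 rad
cos θ = 0.987229, sin θ = 0.159307 (intermediates below are computed at full precision and shown rounded to 5 d.p.)
v1: (-5,2) → rotate → (-5.25476,1.17792) → ×s → (-5.31606,1.19167) → (-5.32,1.19)
v2: (-4.5,-3) → rotate → (-3.96461,-3.67857) → ×s → (-4.01086,-3.72148) → (-4.01,-3.72)
v3: (-4,-5) → rotate → (-3.15238,-5.57337) → ×s → (-3.18916,-5.63840) → (-3.19,-5.64)
v4: (1.5,-3.5) → rotate → (2.03842,-3.21634) → ×s → (2.06220,-3.25387) → (2.06,-3.25)
v5: (4,-2.5) → rotate → (4.34718,-1.83085) → ×s → (4.39790,-1.85221) → (4.40,-1.85)
v6: (0,0) → rotate → (0.00000,0.00000) → ×s → (0.00000,0.00000) → (0.00,0.00)
v7: (-5,3) → rotate → (-5.41407,2.16515) → ×s → (-5.47723,2.19041) → (-5.48,2.19)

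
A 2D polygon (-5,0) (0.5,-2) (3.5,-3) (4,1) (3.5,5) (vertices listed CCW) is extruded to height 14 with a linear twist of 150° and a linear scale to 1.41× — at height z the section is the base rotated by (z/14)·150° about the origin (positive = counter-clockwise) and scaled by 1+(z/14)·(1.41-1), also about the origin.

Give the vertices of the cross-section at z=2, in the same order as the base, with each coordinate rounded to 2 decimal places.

Cross-section at z=2: (-4.93,-1.93) (1.27,-1.78) (4.61,-1.60) (3.55,2.53) (1.52,6.28)

t = z/height = 2/14 = 0.142857
s = 1 + (scale-1)·z/height = 1 + (1.41-1)·2/14 = 1.058571
θ = twist·z/height = 150°·2/14 = 21.4286° = 0.373999 rad
cos θ = 0.930874, sin θ = 0.365341 (intermediates below are computed at full precision and shown rounded to 5 d.p.)
v1: (-5,0) → rotate → (-4.65437,-1.82671) → ×s → (-4.92698,-1.93370) → (-4.93,-1.93)
v2: (0.5,-2) → rotate → (1.19612,-1.67908) → ×s → (1.26618,-1.77742) → (1.27,-1.78)
v3: (3.5,-3) → rotate → (4.35408,-1.51393) → ×s → (4.60911,-1.60260) → (4.61,-1.60)
v4: (4,1) → rotate → (3.35815,2.39224) → ×s → (3.55485,2.53235) → (3.55,2.53)
v5: (3.5,5) → rotate → (1.43135,5.93306) → ×s → (1.51519,6.28057) → (1.52,6.28)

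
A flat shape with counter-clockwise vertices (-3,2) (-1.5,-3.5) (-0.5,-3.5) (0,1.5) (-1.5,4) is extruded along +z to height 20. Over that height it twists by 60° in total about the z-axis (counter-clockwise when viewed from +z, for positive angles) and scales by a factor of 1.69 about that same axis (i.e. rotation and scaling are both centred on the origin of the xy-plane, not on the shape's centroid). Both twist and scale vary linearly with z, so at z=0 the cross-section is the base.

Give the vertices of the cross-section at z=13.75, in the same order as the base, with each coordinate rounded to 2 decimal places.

t = z/height = 13.75/20 = 0.6875
s = 1 + (scale-1)·z/height = 1 + (1.69-1)·13.75/20 = 1.474375
θ = twist·z/height = 60°·13.75/20 = 41.2500° = 0.719948 rad
cos θ = 0.751840, sin θ = 0.659346 (intermediates below are computed at full precision and shown rounded to 5 d.p.)
v1: (-3,2) → rotate → (-3.57421,-0.47436) → ×s → (-5.26973,-0.69938) → (-5.27,-0.70)
v2: (-1.5,-3.5) → rotate → (1.17995,-3.62046) → ×s → (1.73969,-5.33791) → (1.74,-5.34)
v3: (-0.5,-3.5) → rotate → (1.93179,-2.96111) → ×s → (2.84818,-4.36579) → (2.85,-4.37)
v4: (0,1.5) → rotate → (-0.98902,1.12776) → ×s → (-1.45818,1.66274) → (-1.46,1.66)
v5: (-1.5,4) → rotate → (-3.76514,2.01834) → ×s → (-5.55123,2.97579) → (-5.55,2.98)

Cross-section at z=13.75: (-5.27,-0.70) (1.74,-5.34) (2.85,-4.37) (-1.46,1.66) (-5.55,2.98)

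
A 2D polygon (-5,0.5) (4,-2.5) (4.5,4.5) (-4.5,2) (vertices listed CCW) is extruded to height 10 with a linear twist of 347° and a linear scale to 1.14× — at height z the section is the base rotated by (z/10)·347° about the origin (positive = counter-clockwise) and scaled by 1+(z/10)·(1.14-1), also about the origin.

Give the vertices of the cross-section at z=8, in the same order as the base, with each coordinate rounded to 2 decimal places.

t = z/height = 8/10 = 0.8
s = 1 + (scale-1)·z/height = 1 + (1.14-1)·8/10 = 1.112000
θ = twist·z/height = 347°·8/10 = 277.6000° = 4.845034 rad
cos θ = 0.132256, sin θ = -0.991216 (intermediates below are computed at full precision and shown rounded to 5 d.p.)
v1: (-5,0.5) → rotate → (-0.16567,5.02221) → ×s → (-0.18423,5.58469) → (-0.18,5.58)
v2: (4,-2.5) → rotate → (-1.94901,-4.29550) → ×s → (-2.16730,-4.77660) → (-2.17,-4.78)
v3: (4.5,4.5) → rotate → (5.05562,-3.86532) → ×s → (5.62185,-4.29823) → (5.62,-4.30)
v4: (-4.5,2) → rotate → (1.38728,4.72498) → ×s → (1.54265,5.25418) → (1.54,5.25)

Cross-section at z=8: (-0.18,5.58) (-2.17,-4.78) (5.62,-4.30) (1.54,5.25)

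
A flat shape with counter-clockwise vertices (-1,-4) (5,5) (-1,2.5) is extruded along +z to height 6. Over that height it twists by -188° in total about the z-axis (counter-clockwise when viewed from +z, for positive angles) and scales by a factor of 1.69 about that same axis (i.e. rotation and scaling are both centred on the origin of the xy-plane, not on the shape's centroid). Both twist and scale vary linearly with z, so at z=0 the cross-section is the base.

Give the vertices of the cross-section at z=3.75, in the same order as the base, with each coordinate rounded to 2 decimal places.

t = z/height = 3.75/6 = 0.625
s = 1 + (scale-1)·z/height = 1 + (1.69-1)·3.75/6 = 1.431250
θ = twist·z/height = -188°·3.75/6 = -117.5000° = -2.050762 rad
cos θ = -0.461749, sin θ = -0.887011 (intermediates below are computed at full precision and shown rounded to 5 d.p.)
v1: (-1,-4) → rotate → (-3.08629,2.73401) → ×s → (-4.41726,3.91305) → (-4.42,3.91)
v2: (5,5) → rotate → (2.12631,-6.74380) → ×s → (3.04328,-9.65206) → (3.04,-9.65)
v3: (-1,2.5) → rotate → (2.67928,-0.26736) → ×s → (3.83471,-0.38266) → (3.83,-0.38)

Cross-section at z=3.75: (-4.42,3.91) (3.04,-9.65) (3.83,-0.38)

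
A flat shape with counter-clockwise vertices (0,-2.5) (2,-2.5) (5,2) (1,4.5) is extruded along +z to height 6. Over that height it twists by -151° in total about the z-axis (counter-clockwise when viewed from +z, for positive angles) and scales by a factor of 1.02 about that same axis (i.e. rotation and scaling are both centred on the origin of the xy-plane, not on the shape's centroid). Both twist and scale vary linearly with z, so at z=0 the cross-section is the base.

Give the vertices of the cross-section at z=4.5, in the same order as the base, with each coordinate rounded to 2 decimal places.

Cross-section at z=4.5: (-2.33,1.00) (-3.13,-0.86) (-0.14,-5.46) (3.80,-2.74)

t = z/height = 4.5/6 = 0.75
s = 1 + (scale-1)·z/height = 1 + (1.02-1)·4.5/6 = 1.015000
θ = twist·z/height = -151°·4.5/6 = -113.2500° = -1.976585 rad
cos θ = -0.394744, sin θ = -0.918791 (intermediates below are computed at full precision and shown rounded to 5 d.p.)
v1: (0,-2.5) → rotate → (-2.29698,0.98686) → ×s → (-2.33143,1.00166) → (-2.33,1.00)
v2: (2,-2.5) → rotate → (-3.08647,-0.85072) → ×s → (-3.13276,-0.86348) → (-3.13,-0.86)
v3: (5,2) → rotate → (-0.13614,-5.38344) → ×s → (-0.13818,-5.46420) → (-0.14,-5.46)
v4: (1,4.5) → rotate → (3.73982,-2.69514) → ×s → (3.79591,-2.73557) → (3.80,-2.74)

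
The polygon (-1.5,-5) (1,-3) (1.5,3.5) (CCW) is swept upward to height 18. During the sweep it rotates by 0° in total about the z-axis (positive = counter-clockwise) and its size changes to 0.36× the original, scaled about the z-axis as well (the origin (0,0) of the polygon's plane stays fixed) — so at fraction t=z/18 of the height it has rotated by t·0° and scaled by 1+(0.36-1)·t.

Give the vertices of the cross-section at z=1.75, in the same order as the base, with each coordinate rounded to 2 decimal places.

Cross-section at z=1.75: (-1.41,-4.69) (0.94,-2.81) (1.41,3.28)

t = z/height = 1.75/18 = 0.0972222
s = 1 + (scale-1)·z/height = 1 + (0.36-1)·1.75/18 = 0.937778
θ = twist·z/height = 0°·1.75/18 = 0.0000° = 0.000000 rad
cos θ = 1.000000, sin θ = 0.000000 (intermediates below are computed at full precision and shown rounded to 5 d.p.)
v1: (-1.5,-5) → rotate → (-1.50000,-5.00000) → ×s → (-1.40667,-4.68889) → (-1.41,-4.69)
v2: (1,-3) → rotate → (1.00000,-3.00000) → ×s → (0.93778,-2.81333) → (0.94,-2.81)
v3: (1.5,3.5) → rotate → (1.50000,3.50000) → ×s → (1.40667,3.28222) → (1.41,3.28)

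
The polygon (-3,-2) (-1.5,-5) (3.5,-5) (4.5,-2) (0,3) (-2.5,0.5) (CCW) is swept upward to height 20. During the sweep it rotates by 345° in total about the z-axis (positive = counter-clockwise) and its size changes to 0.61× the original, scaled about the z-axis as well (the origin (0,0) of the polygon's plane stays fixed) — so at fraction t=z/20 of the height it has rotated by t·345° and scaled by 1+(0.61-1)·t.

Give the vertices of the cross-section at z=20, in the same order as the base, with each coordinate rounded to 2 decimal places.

t = z/height = 20/20 = 1
s = 1 + (scale-1)·z/height = 1 + (0.61-1)·20/20 = 0.610000
θ = twist·z/height = 345°·20/20 = 345.0000° = 6.021386 rad
cos θ = 0.965926, sin θ = -0.258819 (intermediates below are computed at full precision and shown rounded to 5 d.p.)
v1: (-3,-2) → rotate → (-3.41542,-1.15539) → ×s → (-2.08340,-0.70479) → (-2.08,-0.70)
v2: (-1.5,-5) → rotate → (-2.74298,-4.44140) → ×s → (-1.67322,-2.70925) → (-1.67,-2.71)
v3: (3.5,-5) → rotate → (2.08665,-5.73550) → ×s → (1.27285,-3.49865) → (1.27,-3.50)
v4: (4.5,-2) → rotate → (3.82903,-3.09654) → ×s → (2.33571,-1.88889) → (2.34,-1.89)
v5: (0,3) → rotate → (0.77646,2.89778) → ×s → (0.47364,1.76764) → (0.47,1.77)
v6: (-2.5,0.5) → rotate → (-2.28541,1.13001) → ×s → (-1.39410,0.68931) → (-1.39,0.69)

Cross-section at z=20: (-2.08,-0.70) (-1.67,-2.71) (1.27,-3.50) (2.34,-1.89) (0.47,1.77) (-1.39,0.69)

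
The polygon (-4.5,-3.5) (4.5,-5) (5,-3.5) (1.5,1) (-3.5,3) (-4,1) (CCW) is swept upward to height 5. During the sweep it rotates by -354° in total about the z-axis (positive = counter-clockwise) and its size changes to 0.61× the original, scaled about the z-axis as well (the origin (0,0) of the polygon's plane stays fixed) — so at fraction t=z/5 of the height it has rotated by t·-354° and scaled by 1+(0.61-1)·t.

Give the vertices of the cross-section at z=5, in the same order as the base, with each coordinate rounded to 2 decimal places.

Cross-section at z=5: (-2.51,-2.41) (3.05,-2.75) (3.26,-1.80) (0.85,0.70) (-2.31,1.60) (-2.49,0.35)

t = z/height = 5/5 = 1
s = 1 + (scale-1)·z/height = 1 + (0.61-1)·5/5 = 0.610000
θ = twist·z/height = -354°·5/5 = -354.0000° = -6.178466 rad
cos θ = 0.994522, sin θ = 0.104528 (intermediates below are computed at full precision and shown rounded to 5 d.p.)
v1: (-4.5,-3.5) → rotate → (-4.10950,-3.95120) → ×s → (-2.50679,-2.41023) → (-2.51,-2.41)
v2: (4.5,-5) → rotate → (4.99799,-4.50223) → ×s → (3.04877,-2.74636) → (3.05,-2.75)
v3: (5,-3.5) → rotate → (5.33846,-2.95818) → ×s → (3.25646,-1.80449) → (3.26,-1.80)
v4: (1.5,1) → rotate → (1.38725,1.15131) → ×s → (0.84623,0.70230) → (0.85,0.70)
v5: (-3.5,3) → rotate → (-3.79441,2.61772) → ×s → (-2.31459,1.59681) → (-2.31,1.60)
v6: (-4,1) → rotate → (-4.08262,0.57641) → ×s → (-2.49040,0.35161) → (-2.49,0.35)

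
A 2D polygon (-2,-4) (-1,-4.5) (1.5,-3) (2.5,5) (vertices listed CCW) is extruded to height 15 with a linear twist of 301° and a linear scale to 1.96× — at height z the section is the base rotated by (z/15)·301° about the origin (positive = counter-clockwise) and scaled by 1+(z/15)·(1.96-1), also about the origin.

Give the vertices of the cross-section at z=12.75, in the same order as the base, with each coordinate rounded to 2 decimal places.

Cross-section at z=12.75: (-6.16,5.30) (-7.48,3.76) (-5.95,-1.31) (7.69,-6.62)

t = z/height = 12.75/15 = 0.85
s = 1 + (scale-1)·z/height = 1 + (1.96-1)·12.75/15 = 1.816000
θ = twist·z/height = 301°·12.75/15 = 255.8500° = 4.465425 rad
cos θ = -0.244461, sin θ = -0.969659 (intermediates below are computed at full precision and shown rounded to 5 d.p.)
v1: (-2,-4) → rotate → (-3.38971,2.91716) → ×s → (-6.15572,5.29757) → (-6.16,5.30)
v2: (-1,-4.5) → rotate → (-4.11900,2.06973) → ×s → (-7.48011,3.75864) → (-7.48,3.76)
v3: (1.5,-3) → rotate → (-3.27567,-0.72110) → ×s → (-5.94862,-1.30953) → (-5.95,-1.31)
v4: (2.5,5) → rotate → (4.23714,-3.64645) → ×s → (7.69465,-6.62196) → (7.69,-6.62)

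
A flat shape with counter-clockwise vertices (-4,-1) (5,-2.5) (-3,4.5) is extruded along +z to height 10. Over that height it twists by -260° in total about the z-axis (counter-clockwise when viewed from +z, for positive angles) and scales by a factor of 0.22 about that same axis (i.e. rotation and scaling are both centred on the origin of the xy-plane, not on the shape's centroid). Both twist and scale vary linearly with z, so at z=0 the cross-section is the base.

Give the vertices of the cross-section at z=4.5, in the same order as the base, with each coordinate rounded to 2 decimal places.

Cross-section at z=4.5: (0.60,2.61) (-2.92,-2.15) (3.49,0.41)

t = z/height = 4.5/10 = 0.45
s = 1 + (scale-1)·z/height = 1 + (0.22-1)·4.5/10 = 0.649000
θ = twist·z/height = -260°·4.5/10 = -117.0000° = -2.042035 rad
cos θ = -0.453990, sin θ = -0.891007 (intermediates below are computed at full precision and shown rounded to 5 d.p.)
v1: (-4,-1) → rotate → (0.92496,4.01802) → ×s → (0.60030,2.60769) → (0.60,2.61)
v2: (5,-2.5) → rotate → (-4.49747,-3.32006) → ×s → (-2.91886,-2.15472) → (-2.92,-2.15)
v3: (-3,4.5) → rotate → (5.37150,0.63006) → ×s → (3.48610,0.40891) → (3.49,0.41)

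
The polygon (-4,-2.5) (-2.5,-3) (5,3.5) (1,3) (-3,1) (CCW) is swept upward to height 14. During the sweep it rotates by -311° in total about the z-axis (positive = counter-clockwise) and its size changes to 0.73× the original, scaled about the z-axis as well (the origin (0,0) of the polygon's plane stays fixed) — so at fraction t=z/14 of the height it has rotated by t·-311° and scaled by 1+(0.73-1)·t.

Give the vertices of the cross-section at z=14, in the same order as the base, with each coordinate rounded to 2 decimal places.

Cross-section at z=14: (-0.54,-3.40) (0.46,-2.81) (0.47,4.43) (-1.17,1.99) (-1.99,-1.17)

t = z/height = 14/14 = 1
s = 1 + (scale-1)·z/height = 1 + (0.73-1)·14/14 = 0.730000
θ = twist·z/height = -311°·14/14 = -311.0000° = -5.427974 rad
cos θ = 0.656059, sin θ = 0.754710 (intermediates below are computed at full precision and shown rounded to 5 d.p.)
v1: (-4,-2.5) → rotate → (-0.73746,-4.65899) → ×s → (-0.53835,-3.40106) → (-0.54,-3.40)
v2: (-2.5,-3) → rotate → (0.62398,-3.85495) → ×s → (0.45551,-2.81411) → (0.46,-2.81)
v3: (5,3.5) → rotate → (0.63881,6.06975) → ×s → (0.46633,4.43092) → (0.47,4.43)
v4: (1,3) → rotate → (-1.60807,2.72289) → ×s → (-1.17389,1.98771) → (-1.17,1.99)
v5: (-3,1) → rotate → (-2.72289,-1.60807) → ×s → (-1.98771,-1.17389) → (-1.99,-1.17)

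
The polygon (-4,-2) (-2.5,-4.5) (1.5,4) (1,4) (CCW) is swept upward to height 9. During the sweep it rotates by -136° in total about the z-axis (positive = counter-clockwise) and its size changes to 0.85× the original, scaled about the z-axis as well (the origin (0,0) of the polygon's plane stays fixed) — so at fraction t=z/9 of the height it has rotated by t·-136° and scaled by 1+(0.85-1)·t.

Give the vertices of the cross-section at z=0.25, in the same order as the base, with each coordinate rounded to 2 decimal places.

Cross-section at z=0.25: (-4.11,-1.72) (-2.78,-4.31) (1.75,3.88) (1.26,3.91)

t = z/height = 0.25/9 = 0.0277778
s = 1 + (scale-1)·z/height = 1 + (0.85-1)·0.25/9 = 0.995833
θ = twist·z/height = -136°·0.25/9 = -3.7778° = -0.065935 rad
cos θ = 0.997827, sin θ = -0.065887 (intermediates below are computed at full precision and shown rounded to 5 d.p.)
v1: (-4,-2) → rotate → (-4.12308,-1.73211) → ×s → (-4.10590,-1.72489) → (-4.11,-1.72)
v2: (-2.5,-4.5) → rotate → (-2.79106,-4.32550) → ×s → (-2.77943,-4.30748) → (-2.78,-4.31)
v3: (1.5,4) → rotate → (1.76029,3.89248) → ×s → (1.75295,3.87626) → (1.75,3.88)
v4: (1,4) → rotate → (1.26137,3.92542) → ×s → (1.25612,3.90907) → (1.26,3.91)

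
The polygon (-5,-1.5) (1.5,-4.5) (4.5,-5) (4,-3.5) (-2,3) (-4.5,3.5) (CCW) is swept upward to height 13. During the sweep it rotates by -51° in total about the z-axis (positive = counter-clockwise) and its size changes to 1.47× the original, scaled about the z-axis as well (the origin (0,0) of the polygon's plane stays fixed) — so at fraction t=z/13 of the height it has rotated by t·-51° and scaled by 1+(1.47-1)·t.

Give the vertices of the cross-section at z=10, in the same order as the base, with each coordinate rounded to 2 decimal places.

Cross-section at z=10: (-6.56,2.72) (-2.29,-6.04) (0.44,-9.15) (1.20,-7.14) (0.47,4.89) (-1.73,7.57)

t = z/height = 10/13 = 0.769231
s = 1 + (scale-1)·z/height = 1 + (1.47-1)·10/13 = 1.361538
θ = twist·z/height = -51°·10/13 = -39.2308° = -0.684706 rad
cos θ = 0.774605, sin θ = -0.632445 (intermediates below are computed at full precision and shown rounded to 5 d.p.)
v1: (-5,-1.5) → rotate → (-4.82169,2.00032) → ×s → (-6.56492,2.72351) → (-6.56,2.72)
v2: (1.5,-4.5) → rotate → (-1.68410,-4.43439) → ×s → (-2.29296,-6.03759) → (-2.29,-6.04)
v3: (4.5,-5) → rotate → (0.32350,-6.71903) → ×s → (0.44045,-9.14822) → (0.44,-9.15)
v4: (4,-3.5) → rotate → (0.88486,-5.24090) → ×s → (1.20477,-7.13569) → (1.20,-7.14)
v5: (-2,3) → rotate → (0.34813,3.58871) → ×s → (0.47399,4.88616) → (0.47,4.89)
v6: (-4.5,3.5) → rotate → (-1.27216,5.55712) → ×s → (-1.73210,7.56623) → (-1.73,7.57)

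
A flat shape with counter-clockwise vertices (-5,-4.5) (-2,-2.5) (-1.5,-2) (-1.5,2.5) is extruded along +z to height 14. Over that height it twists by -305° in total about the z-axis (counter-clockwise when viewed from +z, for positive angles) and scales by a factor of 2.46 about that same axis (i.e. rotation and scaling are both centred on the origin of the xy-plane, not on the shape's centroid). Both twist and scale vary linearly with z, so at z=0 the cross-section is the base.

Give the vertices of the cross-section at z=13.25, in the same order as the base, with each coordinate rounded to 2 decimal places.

Cross-section at z=13.25: (6.34,-14.71) (4.12,-6.42) (3.37,-4.91) (-6.78,-1.48)

t = z/height = 13.25/14 = 0.946429
s = 1 + (scale-1)·z/height = 1 + (2.46-1)·13.25/14 = 2.381786
θ = twist·z/height = -305°·13.25/14 = -288.6607° = -5.038080 rad
cos θ = 0.319963, sin θ = 0.947430 (intermediates below are computed at full precision and shown rounded to 5 d.p.)
v1: (-5,-4.5) → rotate → (2.66362,-6.17698) → ×s → (6.34417,-14.71225) → (6.34,-14.71)
v2: (-2,-2.5) → rotate → (1.72865,-2.69477) → ×s → (4.11727,-6.41836) → (4.12,-6.42)
v3: (-1.5,-2) → rotate → (1.41491,-2.06107) → ×s → (3.37002,-4.90903) → (3.37,-4.91)
v4: (-1.5,2.5) → rotate → (-2.84852,-0.62124) → ×s → (-6.78456,-1.47965) → (-6.78,-1.48)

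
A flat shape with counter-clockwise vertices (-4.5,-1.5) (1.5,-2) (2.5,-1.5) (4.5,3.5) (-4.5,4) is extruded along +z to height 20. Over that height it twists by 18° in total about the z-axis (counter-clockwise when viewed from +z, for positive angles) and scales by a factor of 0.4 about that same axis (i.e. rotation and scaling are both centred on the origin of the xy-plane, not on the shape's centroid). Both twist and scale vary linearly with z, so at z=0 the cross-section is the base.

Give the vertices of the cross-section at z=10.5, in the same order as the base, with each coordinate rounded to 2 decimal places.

t = z/height = 10.5/20 = 0.525
s = 1 + (scale-1)·z/height = 1 + (0.4-1)·10.5/20 = 0.685000
θ = twist·z/height = 18°·10.5/20 = 9.4500° = 0.164934 rad
cos θ = 0.986429, sin θ = 0.164187 (intermediates below are computed at full precision and shown rounded to 5 d.p.)
v1: (-4.5,-1.5) → rotate → (-4.19265,-2.21848) → ×s → (-2.87197,-1.51966) → (-2.87,-1.52)
v2: (1.5,-2) → rotate → (1.80802,-1.72658) → ×s → (1.23849,-1.18271) → (1.24,-1.18)
v3: (2.5,-1.5) → rotate → (2.71235,-1.06918) → ×s → (1.85796,-0.73239) → (1.86,-0.73)
v4: (4.5,3.5) → rotate → (3.86428,4.19134) → ×s → (2.64703,2.87107) → (2.65,2.87)
v5: (-4.5,4) → rotate → (-5.09568,3.20688) → ×s → (-3.49054,2.19671) → (-3.49,2.20)

Cross-section at z=10.5: (-2.87,-1.52) (1.24,-1.18) (1.86,-0.73) (2.65,2.87) (-3.49,2.20)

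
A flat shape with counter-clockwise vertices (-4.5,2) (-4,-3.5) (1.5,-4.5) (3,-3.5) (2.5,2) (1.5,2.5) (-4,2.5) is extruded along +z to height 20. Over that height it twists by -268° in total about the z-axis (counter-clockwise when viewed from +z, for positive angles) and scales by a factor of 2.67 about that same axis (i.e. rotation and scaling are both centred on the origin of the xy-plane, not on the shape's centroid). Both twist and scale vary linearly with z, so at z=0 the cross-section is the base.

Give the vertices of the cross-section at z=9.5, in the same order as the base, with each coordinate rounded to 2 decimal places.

t = z/height = 9.5/20 = 0.475
s = 1 + (scale-1)·z/height = 1 + (2.67-1)·9.5/20 = 1.793250
θ = twist·z/height = -268°·9.5/20 = -127.3000° = -2.221804 rad
cos θ = -0.605988, sin θ = -0.795473 (intermediates below are computed at full precision and shown rounded to 5 d.p.)
v1: (-4.5,2) → rotate → (4.31789,2.36765) → ×s → (7.74306,4.24580) → (7.74,4.25)
v2: (-4,-3.5) → rotate → (-0.36020,5.30285) → ×s → (-0.64594,9.50934) → (-0.65,9.51)
v3: (1.5,-4.5) → rotate → (-4.48861,1.53374) → ×s → (-8.04921,2.75037) → (-8.05,2.75)
v4: (3,-3.5) → rotate → (-4.60212,-0.26546) → ×s → (-8.25276,-0.47604) → (-8.25,-0.48)
v5: (2.5,2) → rotate → (0.07598,-3.20066) → ×s → (0.13624,-5.73958) → (0.14,-5.74)
v6: (1.5,2.5) → rotate → (1.07970,-2.70818) → ×s → (1.93617,-4.85645) → (1.94,-4.86)
v7: (-4,2.5) → rotate → (4.41264,1.66692) → ×s → (7.91296,2.98921) → (7.91,2.99)

Cross-section at z=9.5: (7.74,4.25) (-0.65,9.51) (-8.05,2.75) (-8.25,-0.48) (0.14,-5.74) (1.94,-4.86) (7.91,2.99)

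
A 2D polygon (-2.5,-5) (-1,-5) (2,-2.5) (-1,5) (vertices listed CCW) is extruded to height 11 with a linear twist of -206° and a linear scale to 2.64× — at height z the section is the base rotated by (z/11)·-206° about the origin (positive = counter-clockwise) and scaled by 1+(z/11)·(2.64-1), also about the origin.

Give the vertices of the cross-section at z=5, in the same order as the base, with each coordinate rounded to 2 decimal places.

Cross-section at z=5: (-8.43,4.91) (-8.60,2.30) (-4.58,-3.21) (8.82,1.19)

t = z/height = 5/11 = 0.454545
s = 1 + (scale-1)·z/height = 1 + (2.64-1)·5/11 = 1.745455
θ = twist·z/height = -206°·5/11 = -93.6364° = -1.634263 rad
cos θ = -0.063424, sin θ = -0.997987 (intermediates below are computed at full precision and shown rounded to 5 d.p.)
v1: (-2.5,-5) → rotate → (-4.83137,2.81209) → ×s → (-8.43294,4.90837) → (-8.43,4.91)
v2: (-1,-5) → rotate → (-4.92651,1.31511) → ×s → (-8.59900,2.29546) → (-8.60,2.30)
v3: (2,-2.5) → rotate → (-2.62181,-1.83741) → ×s → (-4.57626,-3.20712) → (-4.58,-3.21)
v4: (-1,5) → rotate → (5.05336,0.68087) → ×s → (8.82041,1.18842) → (8.82,1.19)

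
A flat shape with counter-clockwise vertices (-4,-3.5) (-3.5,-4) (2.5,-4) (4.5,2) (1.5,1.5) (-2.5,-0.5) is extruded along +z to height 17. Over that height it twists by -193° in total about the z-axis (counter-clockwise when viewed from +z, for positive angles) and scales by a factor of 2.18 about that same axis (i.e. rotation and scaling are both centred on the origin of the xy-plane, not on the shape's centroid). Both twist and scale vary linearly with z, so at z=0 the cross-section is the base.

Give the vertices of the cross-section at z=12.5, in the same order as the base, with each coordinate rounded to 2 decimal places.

t = z/height = 12.5/17 = 0.735294
s = 1 + (scale-1)·z/height = 1 + (2.18-1)·12.5/17 = 1.867647
θ = twist·z/height = -193°·12.5/17 = -141.9118° = -2.476828 rad
cos θ = -0.787062, sin θ = -0.616874 (intermediates below are computed at full precision and shown rounded to 5 d.p.)
v1: (-4,-3.5) → rotate → (0.98919,5.22221) → ×s → (1.84745,9.75325) → (1.85,9.75)
v2: (-3.5,-4) → rotate → (0.28722,5.30731) → ×s → (0.53642,9.91218) → (0.54,9.91)
v3: (2.5,-4) → rotate → (-4.43515,1.60606) → ×s → (-8.28330,2.99956) → (-8.28,3.00)
v4: (4.5,2) → rotate → (-2.30803,-4.35006) → ×s → (-4.31058,-8.12437) → (-4.31,-8.12)
v5: (1.5,1.5) → rotate → (-0.25528,-2.10590) → ×s → (-0.47678,-3.93309) → (-0.48,-3.93)
v6: (-2.5,-0.5) → rotate → (1.65922,1.93572) → ×s → (3.09883,3.61524) → (3.10,3.62)

Cross-section at z=12.5: (1.85,9.75) (0.54,9.91) (-8.28,3.00) (-4.31,-8.12) (-0.48,-3.93) (3.10,3.62)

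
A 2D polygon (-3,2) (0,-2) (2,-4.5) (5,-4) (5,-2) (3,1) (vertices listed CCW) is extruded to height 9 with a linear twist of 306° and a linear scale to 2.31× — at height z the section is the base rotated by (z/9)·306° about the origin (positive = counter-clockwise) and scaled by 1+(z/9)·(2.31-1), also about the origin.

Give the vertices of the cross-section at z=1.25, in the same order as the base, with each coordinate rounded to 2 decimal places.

Cross-section at z=1.25: (-4.21,-0.65) (1.60,-1.74) (5.34,-2.32) (7.55,0.51) (5.95,2.25) (1.82,3.27)

t = z/height = 1.25/9 = 0.138889
s = 1 + (scale-1)·z/height = 1 + (2.31-1)·1.25/9 = 1.181944
θ = twist·z/height = 306°·1.25/9 = 42.5000° = 0.741765 rad
cos θ = 0.737277, sin θ = 0.675590 (intermediates below are computed at full precision and shown rounded to 5 d.p.)
v1: (-3,2) → rotate → (-3.56301,-0.55222) → ×s → (-4.21128,-0.65269) → (-4.21,-0.65)
v2: (0,-2) → rotate → (1.35118,-1.47455) → ×s → (1.59702,-1.74284) → (1.60,-1.74)
v3: (2,-4.5) → rotate → (4.51471,-1.96657) → ×s → (5.33614,-2.32437) → (5.34,-2.32)
v4: (5,-4) → rotate → (6.38875,0.42884) → ×s → (7.55114,0.50687) → (7.55,0.51)
v5: (5,-2) → rotate → (5.03757,1.90340) → ×s → (5.95412,2.24971) → (5.95,2.25)
v6: (3,1) → rotate → (1.53624,2.76405) → ×s → (1.81575,3.26695) → (1.82,3.27)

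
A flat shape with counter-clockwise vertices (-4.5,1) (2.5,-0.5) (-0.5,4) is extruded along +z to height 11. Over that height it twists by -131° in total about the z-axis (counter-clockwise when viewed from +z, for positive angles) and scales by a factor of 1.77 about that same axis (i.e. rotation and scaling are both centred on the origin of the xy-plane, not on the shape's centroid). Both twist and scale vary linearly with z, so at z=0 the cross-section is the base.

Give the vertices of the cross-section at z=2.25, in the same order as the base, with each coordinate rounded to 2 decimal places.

t = z/height = 2.25/11 = 0.204545
s = 1 + (scale-1)·z/height = 1 + (1.77-1)·2.25/11 = 1.157500
θ = twist·z/height = -131°·2.25/11 = -26.7955° = -0.467669 rad
cos θ = 0.892622, sin θ = -0.450807 (intermediates below are computed at full precision and shown rounded to 5 d.p.)
v1: (-4.5,1) → rotate → (-3.56599,2.92125) → ×s → (-4.12763,3.38135) → (-4.13,3.38)
v2: (2.5,-0.5) → rotate → (2.00615,-1.57333) → ×s → (2.32212,-1.82113) → (2.32,-1.82)
v3: (-0.5,4) → rotate → (1.35692,3.79589) → ×s → (1.57063,4.39374) → (1.57,4.39)

Cross-section at z=2.25: (-4.13,3.38) (2.32,-1.82) (1.57,4.39)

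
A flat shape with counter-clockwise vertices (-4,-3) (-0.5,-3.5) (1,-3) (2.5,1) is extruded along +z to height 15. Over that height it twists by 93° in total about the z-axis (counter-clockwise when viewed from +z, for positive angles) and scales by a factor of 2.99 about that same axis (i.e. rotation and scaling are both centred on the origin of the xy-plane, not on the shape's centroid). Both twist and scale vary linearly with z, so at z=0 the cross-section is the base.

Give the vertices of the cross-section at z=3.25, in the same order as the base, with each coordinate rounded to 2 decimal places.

Cross-section at z=3.25: (-3.90,-6.00) (1.05,-4.95) (2.82,-3.54) (2.87,2.58)

t = z/height = 3.25/15 = 0.216667
s = 1 + (scale-1)·z/height = 1 + (2.99-1)·3.25/15 = 1.431167
θ = twist·z/height = 93°·3.25/15 = 20.1500° = 0.351684 rad
cos θ = 0.938794, sin θ = 0.344479 (intermediates below are computed at full precision and shown rounded to 5 d.p.)
v1: (-4,-3) → rotate → (-2.72174,-4.19430) → ×s → (-3.89526,-6.00274) → (-3.90,-6.00)
v2: (-0.5,-3.5) → rotate → (0.73628,-3.45802) → ×s → (1.05374,-4.94900) → (1.05,-4.95)
v3: (1,-3) → rotate → (1.97223,-2.47190) → ×s → (2.82259,-3.53771) → (2.82,-3.54)
v4: (2.5,1) → rotate → (2.00251,1.79999) → ×s → (2.86592,2.57609) → (2.87,2.58)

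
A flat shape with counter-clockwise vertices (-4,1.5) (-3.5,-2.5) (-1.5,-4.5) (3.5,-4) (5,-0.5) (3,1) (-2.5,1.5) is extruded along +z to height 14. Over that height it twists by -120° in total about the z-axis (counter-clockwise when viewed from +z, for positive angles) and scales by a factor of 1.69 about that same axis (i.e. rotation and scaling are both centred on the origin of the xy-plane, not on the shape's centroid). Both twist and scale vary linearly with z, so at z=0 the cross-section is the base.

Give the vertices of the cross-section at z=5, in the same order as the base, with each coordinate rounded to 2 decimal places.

t = z/height = 5/14 = 0.357143
s = 1 + (scale-1)·z/height = 1 + (1.69-1)·5/14 = 1.246429
θ = twist·z/height = -120°·5/14 = -42.8571° = -0.747998 rad
cos θ = 0.733052, sin θ = -0.680173 (intermediates below are computed at full precision and shown rounded to 5 d.p.)
v1: (-4,1.5) → rotate → (-1.91195,3.82027) → ×s → (-2.38311,4.76169) → (-2.38,4.76)
v2: (-3.5,-2.5) → rotate → (-4.26611,0.54797) → ×s → (-5.31741,0.68301) → (-5.32,0.68)
v3: (-1.5,-4.5) → rotate → (-4.16036,-2.27847) → ×s → (-5.18559,-2.83996) → (-5.19,-2.84)
v4: (3.5,-4) → rotate → (-0.15501,-5.31281) → ×s → (-0.19321,-6.62204) → (-0.19,-6.62)
v5: (5,-0.5) → rotate → (3.32517,-3.76739) → ×s → (4.14459,-4.69578) → (4.14,-4.70)
v6: (3,1) → rotate → (2.87933,-1.30747) → ×s → (3.58888,-1.62966) → (3.59,-1.63)
v7: (-2.5,1.5) → rotate → (-0.81237,2.80001) → ×s → (-1.01256,3.49001) → (-1.01,3.49)

Cross-section at z=5: (-2.38,4.76) (-5.32,0.68) (-5.19,-2.84) (-0.19,-6.62) (4.14,-4.70) (3.59,-1.63) (-1.01,3.49)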